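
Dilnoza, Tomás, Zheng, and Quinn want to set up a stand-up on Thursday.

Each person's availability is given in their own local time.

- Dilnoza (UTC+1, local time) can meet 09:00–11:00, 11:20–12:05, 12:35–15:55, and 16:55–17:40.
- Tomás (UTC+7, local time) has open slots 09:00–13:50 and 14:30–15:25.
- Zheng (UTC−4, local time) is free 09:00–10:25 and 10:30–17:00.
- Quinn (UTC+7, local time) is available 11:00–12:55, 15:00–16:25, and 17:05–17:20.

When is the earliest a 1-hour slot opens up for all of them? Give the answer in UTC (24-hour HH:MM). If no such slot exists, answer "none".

none

Dilnoza → UTC: 08:00–10:00, 10:20–11:05, 11:35–14:55, 15:55–16:40.
Tomás → UTC: 02:00–06:50, 07:30–08:25.
Zheng → UTC: 13:00–14:25, 14:30–21:00.
Quinn → UTC: 04:00–05:55, 08:00–09:25, 10:05–10:20.
Dilnoza ∩ Tomás: 08:00–08:25.
Dilnoza ∩ Tomás ∩ Zheng: (none).
Dilnoza ∩ Tomás ∩ Zheng ∩ Quinn: (none).
Windows ≥ 60 min: (none).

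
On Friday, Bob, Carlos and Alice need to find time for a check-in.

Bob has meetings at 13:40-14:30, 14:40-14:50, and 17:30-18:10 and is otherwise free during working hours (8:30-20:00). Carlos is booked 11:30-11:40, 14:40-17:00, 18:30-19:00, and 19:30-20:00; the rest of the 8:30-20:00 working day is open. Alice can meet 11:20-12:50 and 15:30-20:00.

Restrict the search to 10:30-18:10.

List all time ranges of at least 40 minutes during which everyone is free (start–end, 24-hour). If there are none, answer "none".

Bob free within 08:30–20:00: 08:30–13:40, 14:30–14:40, 14:50–17:30, 18:10–20:00.
Carlos free within 08:30–20:00: 08:30–11:30, 11:40–14:40, 17:00–18:30, 19:00–19:30.
Bob ∩ Carlos: 08:30–11:30, 11:40–13:40, 14:30–14:40, 17:00–17:30, 18:10–18:30, 19:00–19:30.
Bob ∩ Carlos ∩ Alice: 11:20–11:30, 11:40–12:50, 17:00–17:30, 18:10–18:30, 19:00–19:30.
Restricted to 10:30–18:10: 11:20–11:30, 11:40–12:50, 17:00–17:30.
Windows ≥ 40 min: 11:40–12:50.

11:40–12:50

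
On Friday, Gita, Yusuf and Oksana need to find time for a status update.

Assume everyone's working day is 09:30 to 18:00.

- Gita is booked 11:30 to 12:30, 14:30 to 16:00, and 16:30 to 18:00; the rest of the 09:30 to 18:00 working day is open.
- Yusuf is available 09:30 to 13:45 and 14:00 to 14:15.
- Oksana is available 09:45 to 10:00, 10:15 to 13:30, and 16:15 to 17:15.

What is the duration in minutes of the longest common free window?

75 minutes

Gita free within 09:30–18:00: 09:30–11:30, 12:30–14:30, 16:00–16:30.
Gita ∩ Yusuf: 09:30–11:30, 12:30–13:45, 14:00–14:15.
Gita ∩ Yusuf ∩ Oksana: 09:45–10:00, 10:15–11:30, 12:30–13:30.
Common window lengths: 15, 75, 60 min; longest is 75.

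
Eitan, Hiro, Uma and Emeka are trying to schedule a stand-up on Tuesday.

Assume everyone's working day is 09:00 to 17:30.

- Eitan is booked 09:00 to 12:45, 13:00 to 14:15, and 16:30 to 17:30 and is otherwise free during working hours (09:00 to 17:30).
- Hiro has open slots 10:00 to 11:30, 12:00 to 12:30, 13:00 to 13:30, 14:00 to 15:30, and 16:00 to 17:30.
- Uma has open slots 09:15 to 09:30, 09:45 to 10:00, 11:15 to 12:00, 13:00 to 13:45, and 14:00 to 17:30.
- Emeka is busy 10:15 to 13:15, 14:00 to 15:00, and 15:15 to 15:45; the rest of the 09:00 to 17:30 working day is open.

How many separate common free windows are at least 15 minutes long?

Eitan free within 09:00–17:30: 12:45–13:00, 14:15–16:30.
Emeka free within 09:00–17:30: 09:00–10:15, 13:15–14:00, 15:00–15:15, 15:45–17:30.
Eitan ∩ Hiro: 14:15–15:30, 16:00–16:30.
Eitan ∩ Hiro ∩ Uma: 14:15–15:30, 16:00–16:30.
Eitan ∩ Hiro ∩ Uma ∩ Emeka: 15:00–15:15, 16:00–16:30.
Windows ≥ 15 min: 15:00–15:15, 16:00–16:30.
That's 2 windows.

2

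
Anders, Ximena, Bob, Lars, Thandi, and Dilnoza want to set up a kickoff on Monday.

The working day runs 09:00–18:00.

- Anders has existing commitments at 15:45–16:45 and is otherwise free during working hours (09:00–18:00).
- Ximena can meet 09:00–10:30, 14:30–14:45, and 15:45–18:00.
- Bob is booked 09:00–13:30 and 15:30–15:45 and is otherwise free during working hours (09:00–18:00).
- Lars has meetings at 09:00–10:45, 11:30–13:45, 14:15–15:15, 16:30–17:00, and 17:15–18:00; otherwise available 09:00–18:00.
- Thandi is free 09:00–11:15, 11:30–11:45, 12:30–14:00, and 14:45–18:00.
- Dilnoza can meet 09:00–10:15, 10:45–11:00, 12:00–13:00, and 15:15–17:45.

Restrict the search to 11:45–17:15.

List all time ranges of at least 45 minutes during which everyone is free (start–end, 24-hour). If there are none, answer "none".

Anders free within 09:00–18:00: 09:00–15:45, 16:45–18:00.
Bob free within 09:00–18:00: 13:30–15:30, 15:45–18:00.
Lars free within 09:00–18:00: 10:45–11:30, 13:45–14:15, 15:15–16:30, 17:00–17:15.
Anders ∩ Ximena: 09:00–10:30, 14:30–14:45, 16:45–18:00.
Anders ∩ Ximena ∩ Bob: 14:30–14:45, 16:45–18:00.
Anders ∩ Ximena ∩ Bob ∩ Lars: 17:00–17:15.
Anders ∩ Ximena ∩ Bob ∩ Lars ∩ Thandi: 17:00–17:15.
Anders ∩ Ximena ∩ Bob ∩ Lars ∩ Thandi ∩ Dilnoza: 17:00–17:15.
Restricted to 11:45–17:15: 17:00–17:15.
Windows ≥ 45 min: (none).

none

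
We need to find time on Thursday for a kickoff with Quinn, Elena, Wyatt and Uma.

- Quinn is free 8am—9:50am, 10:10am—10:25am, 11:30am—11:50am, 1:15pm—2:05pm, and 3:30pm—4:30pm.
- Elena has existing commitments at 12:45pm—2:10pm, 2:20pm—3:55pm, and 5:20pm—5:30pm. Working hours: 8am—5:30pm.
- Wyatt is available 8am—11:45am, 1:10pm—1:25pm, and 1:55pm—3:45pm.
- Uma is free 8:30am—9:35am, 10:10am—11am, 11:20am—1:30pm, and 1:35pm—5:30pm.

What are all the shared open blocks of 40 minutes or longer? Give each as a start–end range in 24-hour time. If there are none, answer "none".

Elena free within 08:00–17:30: 08:00–12:45, 14:10–14:20, 15:55–17:20.
Quinn ∩ Elena: 08:00–09:50, 10:10–10:25, 11:30–11:50, 15:55–16:30.
Quinn ∩ Elena ∩ Wyatt: 08:00–09:50, 10:10–10:25, 11:30–11:45.
Quinn ∩ Elena ∩ Wyatt ∩ Uma: 08:30–09:35, 10:10–10:25, 11:30–11:45.
Windows ≥ 40 min: 08:30–09:35.

08:30–09:35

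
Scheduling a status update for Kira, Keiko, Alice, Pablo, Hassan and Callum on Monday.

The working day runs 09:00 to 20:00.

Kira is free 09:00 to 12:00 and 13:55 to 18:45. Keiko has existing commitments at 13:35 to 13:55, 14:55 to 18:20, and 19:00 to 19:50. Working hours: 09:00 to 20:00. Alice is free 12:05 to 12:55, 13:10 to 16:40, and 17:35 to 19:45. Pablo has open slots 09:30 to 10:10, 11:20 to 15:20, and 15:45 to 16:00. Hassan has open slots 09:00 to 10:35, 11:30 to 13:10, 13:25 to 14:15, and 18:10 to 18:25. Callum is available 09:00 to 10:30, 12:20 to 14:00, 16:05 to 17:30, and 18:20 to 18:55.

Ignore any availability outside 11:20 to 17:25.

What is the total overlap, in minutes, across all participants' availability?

Keiko free within 09:00–20:00: 09:00–13:35, 13:55–14:55, 18:20–19:00, 19:50–20:00.
Kira ∩ Keiko: 09:00–12:00, 13:55–14:55, 18:20–18:45.
Kira ∩ Keiko ∩ Alice: 13:55–14:55, 18:20–18:45.
Kira ∩ Keiko ∩ Alice ∩ Pablo: 13:55–14:55.
Kira ∩ Keiko ∩ Alice ∩ Pablo ∩ Hassan: 13:55–14:15.
Kira ∩ Keiko ∩ Alice ∩ Pablo ∩ Hassan ∩ Callum: 13:55–14:00.
Restricted to 11:20–17:25: 13:55–14:00.
Total common minutes: 5.

5 minutes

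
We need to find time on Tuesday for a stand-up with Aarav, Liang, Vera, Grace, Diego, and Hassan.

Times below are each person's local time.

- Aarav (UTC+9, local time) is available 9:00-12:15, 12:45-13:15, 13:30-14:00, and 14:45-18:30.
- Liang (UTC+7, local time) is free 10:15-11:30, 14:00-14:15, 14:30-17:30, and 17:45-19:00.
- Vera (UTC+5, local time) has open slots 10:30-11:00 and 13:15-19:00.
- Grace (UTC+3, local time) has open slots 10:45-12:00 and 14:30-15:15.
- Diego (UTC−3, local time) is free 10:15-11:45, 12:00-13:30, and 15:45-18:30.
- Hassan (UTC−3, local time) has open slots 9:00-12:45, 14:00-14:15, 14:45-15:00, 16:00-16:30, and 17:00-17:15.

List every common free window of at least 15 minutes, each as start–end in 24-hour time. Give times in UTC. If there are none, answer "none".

none

Aarav → UTC: 00:00–03:15, 03:45–04:15, 04:30–05:00, 05:45–09:30.
Liang → UTC: 03:15–04:30, 07:00–07:15, 07:30–10:30, 10:45–12:00.
Vera → UTC: 05:30–06:00, 08:15–14:00.
Grace → UTC: 07:45–09:00, 11:30–12:15.
Diego → UTC: 13:15–14:45, 15:00–16:30, 18:45–21:30.
Hassan → UTC: 12:00–15:45, 17:00–17:15, 17:45–18:00, 19:00–19:30, 20:00–20:15.
Aarav ∩ Liang: 03:45–04:15, 07:00–07:15, 07:30–09:30.
Aarav ∩ Liang ∩ Vera: 08:15–09:30.
Aarav ∩ Liang ∩ Vera ∩ Grace: 08:15–09:00.
Aarav ∩ Liang ∩ Vera ∩ Grace ∩ Diego: (none).
Aarav ∩ Liang ∩ Vera ∩ Grace ∩ Diego ∩ Hassan: (none).
Windows ≥ 15 min: (none).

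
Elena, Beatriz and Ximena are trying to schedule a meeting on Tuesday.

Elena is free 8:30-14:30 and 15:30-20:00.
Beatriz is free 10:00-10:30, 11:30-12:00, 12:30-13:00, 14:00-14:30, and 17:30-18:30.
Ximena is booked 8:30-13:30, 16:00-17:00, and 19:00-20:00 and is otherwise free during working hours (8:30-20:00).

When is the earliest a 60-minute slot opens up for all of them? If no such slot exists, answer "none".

Ximena free within 08:30–20:00: 13:30–16:00, 17:00–19:00.
Elena ∩ Beatriz: 10:00–10:30, 11:30–12:00, 12:30–13:00, 14:00–14:30, 17:30–18:30.
Elena ∩ Beatriz ∩ Ximena: 14:00–14:30, 17:30–18:30.
Windows ≥ 60 min: 17:30–18:30.
Earliest such window starts at 17:30.

17:30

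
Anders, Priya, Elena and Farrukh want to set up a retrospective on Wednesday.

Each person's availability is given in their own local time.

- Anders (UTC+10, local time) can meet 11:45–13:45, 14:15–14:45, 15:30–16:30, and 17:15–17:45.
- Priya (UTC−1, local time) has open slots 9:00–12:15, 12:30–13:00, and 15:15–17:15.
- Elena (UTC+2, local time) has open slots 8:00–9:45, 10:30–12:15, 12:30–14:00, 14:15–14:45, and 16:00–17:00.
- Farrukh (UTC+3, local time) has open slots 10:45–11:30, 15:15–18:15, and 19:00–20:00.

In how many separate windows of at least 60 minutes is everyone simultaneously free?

0

Anders → UTC: 01:45–03:45, 04:15–04:45, 05:30–06:30, 07:15–07:45.
Priya → UTC: 10:00–13:15, 13:30–14:00, 16:15–18:15.
Elena → UTC: 06:00–07:45, 08:30–10:15, 10:30–12:00, 12:15–12:45, 14:00–15:00.
Farrukh → UTC: 07:45–08:30, 12:15–15:15, 16:00–17:00.
Anders ∩ Priya: (none).
Anders ∩ Priya ∩ Elena: (none).
Anders ∩ Priya ∩ Elena ∩ Farrukh: (none).
Windows ≥ 60 min: (none).
That's 0 windows.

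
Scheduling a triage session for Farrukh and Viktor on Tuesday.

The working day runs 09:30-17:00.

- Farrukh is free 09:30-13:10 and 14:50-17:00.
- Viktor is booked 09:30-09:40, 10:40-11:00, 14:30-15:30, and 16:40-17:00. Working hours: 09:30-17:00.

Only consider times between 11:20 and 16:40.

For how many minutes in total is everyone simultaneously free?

180 minutes

Viktor free within 09:30–17:00: 09:40–10:40, 11:00–14:30, 15:30–16:40.
Farrukh ∩ Viktor: 09:40–10:40, 11:00–13:10, 15:30–16:40.
Restricted to 11:20–16:40: 11:20–13:10, 15:30–16:40.
Total common minutes: 110 + 70 = 180.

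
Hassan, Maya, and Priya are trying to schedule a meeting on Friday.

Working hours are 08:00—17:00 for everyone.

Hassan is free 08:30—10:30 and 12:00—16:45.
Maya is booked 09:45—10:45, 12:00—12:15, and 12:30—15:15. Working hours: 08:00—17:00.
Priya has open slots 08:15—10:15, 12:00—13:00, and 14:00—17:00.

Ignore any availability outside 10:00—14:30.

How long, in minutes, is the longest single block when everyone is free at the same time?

15 minutes

Maya free within 08:00–17:00: 08:00–09:45, 10:45–12:00, 12:15–12:30, 15:15–17:00.
Hassan ∩ Maya: 08:30–09:45, 12:15–12:30, 15:15–16:45.
Hassan ∩ Maya ∩ Priya: 08:30–09:45, 12:15–12:30, 15:15–16:45.
Restricted to 10:00–14:30: 12:15–12:30.
Single common window of 15 minutes.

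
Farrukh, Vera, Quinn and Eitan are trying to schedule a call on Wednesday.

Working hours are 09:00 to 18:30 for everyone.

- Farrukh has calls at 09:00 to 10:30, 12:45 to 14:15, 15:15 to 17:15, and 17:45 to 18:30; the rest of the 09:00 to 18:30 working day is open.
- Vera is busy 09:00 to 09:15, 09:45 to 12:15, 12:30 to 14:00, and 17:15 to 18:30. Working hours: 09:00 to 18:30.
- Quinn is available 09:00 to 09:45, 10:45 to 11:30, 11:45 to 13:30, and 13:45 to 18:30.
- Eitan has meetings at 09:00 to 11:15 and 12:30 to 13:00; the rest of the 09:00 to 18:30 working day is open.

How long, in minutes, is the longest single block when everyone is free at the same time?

60 minutes

Farrukh free within 09:00–18:30: 10:30–12:45, 14:15–15:15, 17:15–17:45.
Vera free within 09:00–18:30: 09:15–09:45, 12:15–12:30, 14:00–17:15.
Eitan free within 09:00–18:30: 11:15–12:30, 13:00–18:30.
Farrukh ∩ Vera: 12:15–12:30, 14:15–15:15.
Farrukh ∩ Vera ∩ Quinn: 12:15–12:30, 14:15–15:15.
Farrukh ∩ Vera ∩ Quinn ∩ Eitan: 12:15–12:30, 14:15–15:15.
Common window lengths: 15, 60 min; longest is 60.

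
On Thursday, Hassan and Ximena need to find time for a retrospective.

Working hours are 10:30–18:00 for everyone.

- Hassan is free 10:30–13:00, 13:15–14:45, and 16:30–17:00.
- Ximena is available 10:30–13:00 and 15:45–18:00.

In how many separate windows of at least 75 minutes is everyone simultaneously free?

1

Hassan ∩ Ximena: 10:30–13:00, 16:30–17:00.
Windows ≥ 75 min: 10:30–13:00.
That's 1 window.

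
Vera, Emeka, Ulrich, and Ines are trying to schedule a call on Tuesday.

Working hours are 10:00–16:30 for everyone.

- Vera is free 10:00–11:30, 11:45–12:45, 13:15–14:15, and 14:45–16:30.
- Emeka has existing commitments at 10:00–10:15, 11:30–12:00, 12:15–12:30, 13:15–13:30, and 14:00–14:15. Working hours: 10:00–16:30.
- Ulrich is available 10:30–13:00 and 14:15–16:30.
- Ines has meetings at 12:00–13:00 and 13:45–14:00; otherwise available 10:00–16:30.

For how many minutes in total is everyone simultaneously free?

165 minutes

Emeka free within 10:00–16:30: 10:15–11:30, 12:00–12:15, 12:30–13:15, 13:30–14:00, 14:15–16:30.
Ines free within 10:00–16:30: 10:00–12:00, 13:00–13:45, 14:00–16:30.
Vera ∩ Emeka: 10:15–11:30, 12:00–12:15, 12:30–12:45, 13:30–14:00, 14:45–16:30.
Vera ∩ Emeka ∩ Ulrich: 10:30–11:30, 12:00–12:15, 12:30–12:45, 14:45–16:30.
Vera ∩ Emeka ∩ Ulrich ∩ Ines: 10:30–11:30, 14:45–16:30.
Total common minutes: 60 + 105 = 165.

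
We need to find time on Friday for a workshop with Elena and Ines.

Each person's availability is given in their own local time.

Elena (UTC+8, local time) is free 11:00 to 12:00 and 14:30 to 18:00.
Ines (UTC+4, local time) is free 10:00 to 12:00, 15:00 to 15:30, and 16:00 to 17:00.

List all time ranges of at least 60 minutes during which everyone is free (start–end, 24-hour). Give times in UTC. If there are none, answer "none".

Elena → UTC: 03:00–04:00, 06:30–10:00.
Ines → UTC: 06:00–08:00, 11:00–11:30, 12:00–13:00.
Elena ∩ Ines: 06:30–08:00.
Windows ≥ 60 min: 06:30–08:00.

06:30–08:00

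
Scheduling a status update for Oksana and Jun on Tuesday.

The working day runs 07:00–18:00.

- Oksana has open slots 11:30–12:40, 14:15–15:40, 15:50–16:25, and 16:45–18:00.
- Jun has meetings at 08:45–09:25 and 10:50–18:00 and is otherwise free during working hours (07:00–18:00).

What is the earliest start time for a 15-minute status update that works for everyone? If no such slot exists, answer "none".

Jun free within 07:00–18:00: 07:00–08:45, 09:25–10:50.
Oksana ∩ Jun: (none).
Windows ≥ 15 min: (none).

none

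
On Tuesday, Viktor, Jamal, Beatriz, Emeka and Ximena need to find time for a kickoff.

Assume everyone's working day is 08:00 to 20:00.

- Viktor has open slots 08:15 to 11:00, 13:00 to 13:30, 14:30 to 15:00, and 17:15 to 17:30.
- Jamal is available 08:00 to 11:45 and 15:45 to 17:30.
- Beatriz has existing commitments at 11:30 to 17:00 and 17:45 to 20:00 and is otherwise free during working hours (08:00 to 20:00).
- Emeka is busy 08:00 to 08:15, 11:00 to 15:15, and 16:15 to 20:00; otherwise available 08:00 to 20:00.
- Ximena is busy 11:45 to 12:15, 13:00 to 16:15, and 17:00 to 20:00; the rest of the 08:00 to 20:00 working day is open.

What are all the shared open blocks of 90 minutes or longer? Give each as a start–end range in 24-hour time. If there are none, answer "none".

08:15–11:00

Beatriz free within 08:00–20:00: 08:00–11:30, 17:00–17:45.
Emeka free within 08:00–20:00: 08:15–11:00, 15:15–16:15.
Ximena free within 08:00–20:00: 08:00–11:45, 12:15–13:00, 16:15–17:00.
Viktor ∩ Jamal: 08:15–11:00, 17:15–17:30.
Viktor ∩ Jamal ∩ Beatriz: 08:15–11:00, 17:15–17:30.
Viktor ∩ Jamal ∩ Beatriz ∩ Emeka: 08:15–11:00.
Viktor ∩ Jamal ∩ Beatriz ∩ Emeka ∩ Ximena: 08:15–11:00.
Windows ≥ 90 min: 08:15–11:00.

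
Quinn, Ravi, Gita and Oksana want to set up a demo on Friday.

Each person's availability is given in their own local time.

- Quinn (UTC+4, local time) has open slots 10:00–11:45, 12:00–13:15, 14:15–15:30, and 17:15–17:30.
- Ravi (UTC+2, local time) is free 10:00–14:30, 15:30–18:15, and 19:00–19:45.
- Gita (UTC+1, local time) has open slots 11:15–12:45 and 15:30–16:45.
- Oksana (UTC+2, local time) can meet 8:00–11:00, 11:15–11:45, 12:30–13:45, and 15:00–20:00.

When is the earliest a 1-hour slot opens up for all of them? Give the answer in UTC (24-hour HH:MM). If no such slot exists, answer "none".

Quinn → UTC: 06:00–07:45, 08:00–09:15, 10:15–11:30, 13:15–13:30.
Ravi → UTC: 08:00–12:30, 13:30–16:15, 17:00–17:45.
Gita → UTC: 10:15–11:45, 14:30–15:45.
Oksana → UTC: 06:00–09:00, 09:15–09:45, 10:30–11:45, 13:00–18:00.
Quinn ∩ Ravi: 08:00–09:15, 10:15–11:30.
Quinn ∩ Ravi ∩ Gita: 10:15–11:30.
Quinn ∩ Ravi ∩ Gita ∩ Oksana: 10:30–11:30.
Windows ≥ 60 min: 10:30–11:30.
Earliest such window starts at 10:30.

10:30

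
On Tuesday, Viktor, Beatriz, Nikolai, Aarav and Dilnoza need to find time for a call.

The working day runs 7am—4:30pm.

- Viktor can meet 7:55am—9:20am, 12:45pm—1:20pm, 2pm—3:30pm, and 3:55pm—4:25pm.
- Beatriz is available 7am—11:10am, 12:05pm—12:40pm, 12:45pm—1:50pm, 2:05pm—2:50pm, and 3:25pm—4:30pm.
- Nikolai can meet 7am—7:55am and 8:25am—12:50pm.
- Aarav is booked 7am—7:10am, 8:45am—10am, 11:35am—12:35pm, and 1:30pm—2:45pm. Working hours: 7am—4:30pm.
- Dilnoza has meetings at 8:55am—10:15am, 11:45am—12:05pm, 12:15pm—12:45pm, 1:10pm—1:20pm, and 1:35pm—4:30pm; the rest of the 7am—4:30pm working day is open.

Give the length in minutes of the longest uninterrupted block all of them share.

Aarav free within 07:00–16:30: 07:10–08:45, 10:00–11:35, 12:35–13:30, 14:45–16:30.
Dilnoza free within 07:00–16:30: 07:00–08:55, 10:15–11:45, 12:05–12:15, 12:45–13:10, 13:20–13:35.
Viktor ∩ Beatriz: 07:55–09:20, 12:45–13:20, 14:05–14:50, 15:25–15:30, 15:55–16:25.
Viktor ∩ Beatriz ∩ Nikolai: 08:25–09:20, 12:45–12:50.
Viktor ∩ Beatriz ∩ Nikolai ∩ Aarav: 08:25–08:45, 12:45–12:50.
Viktor ∩ Beatriz ∩ Nikolai ∩ Aarav ∩ Dilnoza: 08:25–08:45, 12:45–12:50.
Common window lengths: 20, 5 min; longest is 20.

20 minutes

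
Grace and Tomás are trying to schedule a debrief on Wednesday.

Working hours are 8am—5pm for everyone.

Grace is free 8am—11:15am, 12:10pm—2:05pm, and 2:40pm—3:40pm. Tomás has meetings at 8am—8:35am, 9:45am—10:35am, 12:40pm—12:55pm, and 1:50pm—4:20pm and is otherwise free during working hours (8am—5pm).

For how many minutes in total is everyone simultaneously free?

195 minutes

Tomás free within 08:00–17:00: 08:35–09:45, 10:35–12:40, 12:55–13:50, 16:20–17:00.
Grace ∩ Tomás: 08:35–09:45, 10:35–11:15, 12:10–12:40, 12:55–13:50.
Total common minutes: 70 + 40 + 30 + 55 = 195.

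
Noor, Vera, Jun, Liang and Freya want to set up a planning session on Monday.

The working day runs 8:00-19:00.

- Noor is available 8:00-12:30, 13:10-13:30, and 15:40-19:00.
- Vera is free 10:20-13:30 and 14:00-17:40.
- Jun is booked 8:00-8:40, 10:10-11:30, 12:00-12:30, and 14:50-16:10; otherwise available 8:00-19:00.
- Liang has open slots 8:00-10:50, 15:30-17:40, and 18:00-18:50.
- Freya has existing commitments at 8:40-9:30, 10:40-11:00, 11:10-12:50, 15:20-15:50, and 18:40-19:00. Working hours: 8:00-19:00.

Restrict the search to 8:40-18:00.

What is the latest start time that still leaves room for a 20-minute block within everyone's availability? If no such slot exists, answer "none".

Jun free within 08:00–19:00: 08:40–10:10, 11:30–12:00, 12:30–14:50, 16:10–19:00.
Freya free within 08:00–19:00: 08:00–08:40, 09:30–10:40, 11:00–11:10, 12:50–15:20, 15:50–18:40.
Noor ∩ Vera: 10:20–12:30, 13:10–13:30, 15:40–17:40.
Noor ∩ Vera ∩ Jun: 11:30–12:00, 13:10–13:30, 16:10–17:40.
Noor ∩ Vera ∩ Jun ∩ Liang: 16:10–17:40.
Noor ∩ Vera ∩ Jun ∩ Liang ∩ Freya: 16:10–17:40.
Restricted to 08:40–18:00: 16:10–17:40.
Windows ≥ 20 min: 16:10–17:40.
Latest start in the last window 16:10–17:40 is 17:40 − 20 min = 17:20.

17:20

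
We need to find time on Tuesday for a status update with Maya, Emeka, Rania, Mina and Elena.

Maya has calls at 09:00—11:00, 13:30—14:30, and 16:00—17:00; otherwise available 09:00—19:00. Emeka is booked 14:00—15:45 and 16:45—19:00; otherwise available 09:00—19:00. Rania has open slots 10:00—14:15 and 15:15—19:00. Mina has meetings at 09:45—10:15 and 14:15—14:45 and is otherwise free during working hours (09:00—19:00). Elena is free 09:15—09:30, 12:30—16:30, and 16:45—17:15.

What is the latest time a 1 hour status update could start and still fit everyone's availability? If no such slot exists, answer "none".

Maya free within 09:00–19:00: 11:00–13:30, 14:30–16:00, 17:00–19:00.
Emeka free within 09:00–19:00: 09:00–14:00, 15:45–16:45.
Mina free within 09:00–19:00: 09:00–09:45, 10:15–14:15, 14:45–19:00.
Maya ∩ Emeka: 11:00–13:30, 15:45–16:00.
Maya ∩ Emeka ∩ Rania: 11:00–13:30, 15:45–16:00.
Maya ∩ Emeka ∩ Rania ∩ Mina: 11:00–13:30, 15:45–16:00.
Maya ∩ Emeka ∩ Rania ∩ Mina ∩ Elena: 12:30–13:30, 15:45–16:00.
Windows ≥ 60 min: 12:30–13:30.
Latest start in the last window 12:30–13:30 is 13:30 − 60 min = 12:30.

12:30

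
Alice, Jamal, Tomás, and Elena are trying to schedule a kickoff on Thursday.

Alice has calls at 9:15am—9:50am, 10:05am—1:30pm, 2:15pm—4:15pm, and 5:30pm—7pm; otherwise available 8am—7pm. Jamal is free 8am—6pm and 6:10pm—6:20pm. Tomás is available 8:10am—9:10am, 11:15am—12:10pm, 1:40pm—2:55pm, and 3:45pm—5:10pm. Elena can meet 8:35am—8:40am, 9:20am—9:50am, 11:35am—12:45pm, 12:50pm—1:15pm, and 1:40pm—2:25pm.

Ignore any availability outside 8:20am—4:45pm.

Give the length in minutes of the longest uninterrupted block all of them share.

Alice free within 08:00–19:00: 08:00–09:15, 09:50–10:05, 13:30–14:15, 16:15–17:30.
Alice ∩ Jamal: 08:00–09:15, 09:50–10:05, 13:30–14:15, 16:15–17:30.
Alice ∩ Jamal ∩ Tomás: 08:10–09:10, 13:40–14:15, 16:15–17:10.
Alice ∩ Jamal ∩ Tomás ∩ Elena: 08:35–08:40, 13:40–14:15.
Restricted to 08:20–16:45: 08:35–08:40, 13:40–14:15.
Common window lengths: 5, 35 min; longest is 35.

35 minutes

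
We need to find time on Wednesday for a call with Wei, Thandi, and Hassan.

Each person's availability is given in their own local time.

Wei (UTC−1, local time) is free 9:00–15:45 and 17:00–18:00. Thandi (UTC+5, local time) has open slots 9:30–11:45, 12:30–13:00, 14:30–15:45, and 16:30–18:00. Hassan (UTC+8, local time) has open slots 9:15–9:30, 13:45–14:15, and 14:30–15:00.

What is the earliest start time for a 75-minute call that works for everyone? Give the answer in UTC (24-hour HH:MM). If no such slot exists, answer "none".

none

Wei → UTC: 10:00–16:45, 18:00–19:00.
Thandi → UTC: 04:30–06:45, 07:30–08:00, 09:30–10:45, 11:30–13:00.
Hassan → UTC: 01:15–01:30, 05:45–06:15, 06:30–07:00.
Wei ∩ Thandi: 10:00–10:45, 11:30–13:00.
Wei ∩ Thandi ∩ Hassan: (none).
Windows ≥ 75 min: (none).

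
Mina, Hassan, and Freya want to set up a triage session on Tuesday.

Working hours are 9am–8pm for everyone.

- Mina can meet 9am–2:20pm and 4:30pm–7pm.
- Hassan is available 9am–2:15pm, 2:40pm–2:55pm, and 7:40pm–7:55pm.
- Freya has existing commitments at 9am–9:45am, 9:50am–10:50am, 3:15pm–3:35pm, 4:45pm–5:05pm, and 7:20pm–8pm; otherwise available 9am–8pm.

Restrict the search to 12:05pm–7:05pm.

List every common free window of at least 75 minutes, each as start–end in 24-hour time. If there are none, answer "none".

12:05–14:15

Freya free within 09:00–20:00: 09:45–09:50, 10:50–15:15, 15:35–16:45, 17:05–19:20.
Mina ∩ Hassan: 09:00–14:15.
Mina ∩ Hassan ∩ Freya: 09:45–09:50, 10:50–14:15.
Restricted to 12:05–19:05: 12:05–14:15.
Windows ≥ 75 min: 12:05–14:15.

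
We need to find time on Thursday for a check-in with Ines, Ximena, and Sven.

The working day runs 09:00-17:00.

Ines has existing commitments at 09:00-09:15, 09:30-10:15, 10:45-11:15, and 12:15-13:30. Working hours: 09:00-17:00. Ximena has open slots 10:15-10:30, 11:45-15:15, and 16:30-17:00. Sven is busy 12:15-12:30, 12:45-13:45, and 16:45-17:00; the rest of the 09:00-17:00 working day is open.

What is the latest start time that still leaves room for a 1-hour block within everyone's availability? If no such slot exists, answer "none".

14:15

Ines free within 09:00–17:00: 09:15–09:30, 10:15–10:45, 11:15–12:15, 13:30–17:00.
Sven free within 09:00–17:00: 09:00–12:15, 12:30–12:45, 13:45–16:45.
Ines ∩ Ximena: 10:15–10:30, 11:45–12:15, 13:30–15:15, 16:30–17:00.
Ines ∩ Ximena ∩ Sven: 10:15–10:30, 11:45–12:15, 13:45–15:15, 16:30–16:45.
Windows ≥ 60 min: 13:45–15:15.
Latest start in the last window 13:45–15:15 is 15:15 − 60 min = 14:15.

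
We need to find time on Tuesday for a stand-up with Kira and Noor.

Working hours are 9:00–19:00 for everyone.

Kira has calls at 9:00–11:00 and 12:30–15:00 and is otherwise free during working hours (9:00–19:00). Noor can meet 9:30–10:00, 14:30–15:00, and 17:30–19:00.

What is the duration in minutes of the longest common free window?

90 minutes

Kira free within 09:00–19:00: 11:00–12:30, 15:00–19:00.
Kira ∩ Noor: 17:30–19:00.
Single common window of 90 minutes.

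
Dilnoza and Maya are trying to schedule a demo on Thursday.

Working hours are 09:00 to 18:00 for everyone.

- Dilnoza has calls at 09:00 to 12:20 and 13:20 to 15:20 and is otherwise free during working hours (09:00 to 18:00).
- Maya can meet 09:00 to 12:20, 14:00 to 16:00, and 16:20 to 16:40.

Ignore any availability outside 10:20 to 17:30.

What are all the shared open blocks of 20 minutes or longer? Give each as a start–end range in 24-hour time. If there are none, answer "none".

Dilnoza free within 09:00–18:00: 12:20–13:20, 15:20–18:00.
Dilnoza ∩ Maya: 15:20–16:00, 16:20–16:40.
Restricted to 10:20–17:30: 15:20–16:00, 16:20–16:40.
Windows ≥ 20 min: 15:20–16:00, 16:20–16:40.

15:20–16:00, 16:20–16:40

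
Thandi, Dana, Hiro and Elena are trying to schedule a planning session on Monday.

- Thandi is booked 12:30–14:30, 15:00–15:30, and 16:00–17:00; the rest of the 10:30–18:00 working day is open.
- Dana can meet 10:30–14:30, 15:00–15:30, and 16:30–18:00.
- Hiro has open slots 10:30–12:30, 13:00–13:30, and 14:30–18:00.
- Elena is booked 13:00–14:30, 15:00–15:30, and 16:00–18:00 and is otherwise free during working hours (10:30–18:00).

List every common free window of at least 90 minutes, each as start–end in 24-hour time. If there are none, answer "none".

10:30–12:30

Thandi free within 10:30–18:00: 10:30–12:30, 14:30–15:00, 15:30–16:00, 17:00–18:00.
Elena free within 10:30–18:00: 10:30–13:00, 14:30–15:00, 15:30–16:00.
Thandi ∩ Dana: 10:30–12:30, 17:00–18:00.
Thandi ∩ Dana ∩ Hiro: 10:30–12:30, 17:00–18:00.
Thandi ∩ Dana ∩ Hiro ∩ Elena: 10:30–12:30.
Windows ≥ 90 min: 10:30–12:30.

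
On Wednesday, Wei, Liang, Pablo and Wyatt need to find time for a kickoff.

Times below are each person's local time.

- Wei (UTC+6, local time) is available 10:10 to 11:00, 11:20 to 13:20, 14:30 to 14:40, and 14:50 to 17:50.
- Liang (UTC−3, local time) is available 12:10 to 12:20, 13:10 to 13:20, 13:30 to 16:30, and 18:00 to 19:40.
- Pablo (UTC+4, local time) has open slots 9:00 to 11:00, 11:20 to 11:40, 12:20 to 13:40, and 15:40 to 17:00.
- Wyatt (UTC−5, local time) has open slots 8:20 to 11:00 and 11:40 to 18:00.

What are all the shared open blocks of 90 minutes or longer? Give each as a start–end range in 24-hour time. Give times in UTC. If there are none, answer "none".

Wei → UTC: 04:10–05:00, 05:20–07:20, 08:30–08:40, 08:50–11:50.
Liang → UTC: 15:10–15:20, 16:10–16:20, 16:30–19:30, 21:00–22:40.
Pablo → UTC: 05:00–07:00, 07:20–07:40, 08:20–09:40, 11:40–13:00.
Wyatt → UTC: 13:20–16:00, 16:40–23:00.
Wei ∩ Liang: (none).
Wei ∩ Liang ∩ Pablo: (none).
Wei ∩ Liang ∩ Pablo ∩ Wyatt: (none).
Windows ≥ 90 min: (none).

none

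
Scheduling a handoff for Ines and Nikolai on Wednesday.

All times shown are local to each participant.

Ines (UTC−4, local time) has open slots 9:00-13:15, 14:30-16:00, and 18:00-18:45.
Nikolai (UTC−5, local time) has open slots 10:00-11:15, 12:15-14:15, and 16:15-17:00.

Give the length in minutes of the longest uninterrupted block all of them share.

Ines → UTC: 13:00–17:15, 18:30–20:00, 22:00–22:45.
Nikolai → UTC: 15:00–16:15, 17:15–19:15, 21:15–22:00.
Ines ∩ Nikolai: 15:00–16:15, 18:30–19:15.
Common window lengths: 75, 45 min; longest is 75.

75 minutes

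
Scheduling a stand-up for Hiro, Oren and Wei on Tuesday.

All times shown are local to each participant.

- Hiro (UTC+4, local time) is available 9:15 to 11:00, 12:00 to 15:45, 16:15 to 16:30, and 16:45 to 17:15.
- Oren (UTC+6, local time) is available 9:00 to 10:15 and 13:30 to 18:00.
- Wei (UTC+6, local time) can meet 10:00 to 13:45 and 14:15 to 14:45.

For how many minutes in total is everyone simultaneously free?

Hiro → UTC: 05:15–07:00, 08:00–11:45, 12:15–12:30, 12:45–13:15.
Oren → UTC: 03:00–04:15, 07:30–12:00.
Wei → UTC: 04:00–07:45, 08:15–08:45.
Hiro ∩ Oren: 08:00–11:45.
Hiro ∩ Oren ∩ Wei: 08:15–08:45.
Total common minutes: 30.

30 minutes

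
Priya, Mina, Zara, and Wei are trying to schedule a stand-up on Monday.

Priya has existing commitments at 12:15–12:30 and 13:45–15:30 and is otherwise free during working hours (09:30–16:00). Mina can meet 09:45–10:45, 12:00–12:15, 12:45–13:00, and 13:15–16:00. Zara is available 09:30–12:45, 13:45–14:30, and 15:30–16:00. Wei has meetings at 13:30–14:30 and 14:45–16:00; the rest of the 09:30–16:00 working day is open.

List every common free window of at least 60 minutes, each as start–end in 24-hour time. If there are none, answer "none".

Priya free within 09:30–16:00: 09:30–12:15, 12:30–13:45, 15:30–16:00.
Wei free within 09:30–16:00: 09:30–13:30, 14:30–14:45.
Priya ∩ Mina: 09:45–10:45, 12:00–12:15, 12:45–13:00, 13:15–13:45, 15:30–16:00.
Priya ∩ Mina ∩ Zara: 09:45–10:45, 12:00–12:15, 15:30–16:00.
Priya ∩ Mina ∩ Zara ∩ Wei: 09:45–10:45, 12:00–12:15.
Windows ≥ 60 min: 09:45–10:45.

09:45–10:45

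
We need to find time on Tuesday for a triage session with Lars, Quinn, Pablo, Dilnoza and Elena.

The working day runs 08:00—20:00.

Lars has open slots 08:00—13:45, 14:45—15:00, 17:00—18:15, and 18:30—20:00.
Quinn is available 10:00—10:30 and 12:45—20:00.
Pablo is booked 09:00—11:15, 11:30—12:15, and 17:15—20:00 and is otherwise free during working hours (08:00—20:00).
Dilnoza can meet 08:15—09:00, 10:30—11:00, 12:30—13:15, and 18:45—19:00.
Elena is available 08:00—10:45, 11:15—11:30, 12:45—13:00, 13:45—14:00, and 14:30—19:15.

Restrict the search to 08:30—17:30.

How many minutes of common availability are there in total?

Pablo free within 08:00–20:00: 08:00–09:00, 11:15–11:30, 12:15–17:15.
Lars ∩ Quinn: 10:00–10:30, 12:45–13:45, 14:45–15:00, 17:00–18:15, 18:30–20:00.
Lars ∩ Quinn ∩ Pablo: 12:45–13:45, 14:45–15:00, 17:00–17:15.
Lars ∩ Quinn ∩ Pablo ∩ Dilnoza: 12:45–13:15.
Lars ∩ Quinn ∩ Pablo ∩ Dilnoza ∩ Elena: 12:45–13:00.
Restricted to 08:30–17:30: 12:45–13:00.
Total common minutes: 15.

15 minutes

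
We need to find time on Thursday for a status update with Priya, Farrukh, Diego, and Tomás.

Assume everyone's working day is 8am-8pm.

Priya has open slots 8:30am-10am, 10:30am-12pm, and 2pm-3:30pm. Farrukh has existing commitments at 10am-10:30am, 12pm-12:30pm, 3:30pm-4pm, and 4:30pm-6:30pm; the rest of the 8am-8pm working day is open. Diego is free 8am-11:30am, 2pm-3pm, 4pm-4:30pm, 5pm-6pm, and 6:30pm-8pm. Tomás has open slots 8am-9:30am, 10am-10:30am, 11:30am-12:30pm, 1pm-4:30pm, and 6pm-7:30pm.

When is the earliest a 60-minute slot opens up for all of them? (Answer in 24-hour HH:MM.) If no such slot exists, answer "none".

Farrukh free within 08:00–20:00: 08:00–10:00, 10:30–12:00, 12:30–15:30, 16:00–16:30, 18:30–20:00.
Priya ∩ Farrukh: 08:30–10:00, 10:30–12:00, 14:00–15:30.
Priya ∩ Farrukh ∩ Diego: 08:30–10:00, 10:30–11:30, 14:00–15:00.
Priya ∩ Farrukh ∩ Diego ∩ Tomás: 08:30–09:30, 14:00–15:00.
Windows ≥ 60 min: 08:30–09:30, 14:00–15:00.
Earliest such window starts at 08:30.

08:30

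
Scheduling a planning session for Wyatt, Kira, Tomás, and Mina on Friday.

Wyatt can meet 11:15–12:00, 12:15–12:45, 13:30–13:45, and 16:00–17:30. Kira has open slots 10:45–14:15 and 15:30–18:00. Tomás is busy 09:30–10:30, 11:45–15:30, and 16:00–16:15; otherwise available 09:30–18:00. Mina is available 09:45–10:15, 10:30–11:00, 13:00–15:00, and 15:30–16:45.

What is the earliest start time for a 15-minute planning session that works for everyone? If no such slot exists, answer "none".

Tomás free within 09:30–18:00: 10:30–11:45, 15:30–16:00, 16:15–18:00.
Wyatt ∩ Kira: 11:15–12:00, 12:15–12:45, 13:30–13:45, 16:00–17:30.
Wyatt ∩ Kira ∩ Tomás: 11:15–11:45, 16:15–17:30.
Wyatt ∩ Kira ∩ Tomás ∩ Mina: 16:15–16:45.
Windows ≥ 15 min: 16:15–16:45.
Earliest such window starts at 16:15.

16:15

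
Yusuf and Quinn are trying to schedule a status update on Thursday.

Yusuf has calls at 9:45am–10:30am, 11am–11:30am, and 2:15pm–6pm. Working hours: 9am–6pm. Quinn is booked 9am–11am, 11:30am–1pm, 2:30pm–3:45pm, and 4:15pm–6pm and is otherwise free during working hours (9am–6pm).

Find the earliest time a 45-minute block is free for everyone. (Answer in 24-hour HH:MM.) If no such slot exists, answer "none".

Yusuf free within 09:00–18:00: 09:00–09:45, 10:30–11:00, 11:30–14:15.
Quinn free within 09:00–18:00: 11:00–11:30, 13:00–14:30, 15:45–16:15.
Yusuf ∩ Quinn: 13:00–14:15.
Windows ≥ 45 min: 13:00–14:15.
Earliest such window starts at 13:00.

13:00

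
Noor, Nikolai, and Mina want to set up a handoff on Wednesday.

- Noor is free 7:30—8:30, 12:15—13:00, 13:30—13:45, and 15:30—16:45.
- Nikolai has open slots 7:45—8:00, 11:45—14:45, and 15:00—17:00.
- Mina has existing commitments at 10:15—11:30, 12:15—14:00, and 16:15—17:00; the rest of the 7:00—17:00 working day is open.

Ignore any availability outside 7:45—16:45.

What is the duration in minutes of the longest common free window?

Mina free within 07:00–17:00: 07:00–10:15, 11:30–12:15, 14:00–16:15.
Noor ∩ Nikolai: 07:45–08:00, 12:15–13:00, 13:30–13:45, 15:30–16:45.
Noor ∩ Nikolai ∩ Mina: 07:45–08:00, 15:30–16:15.
Restricted to 07:45–16:45: 07:45–08:00, 15:30–16:15.
Common window lengths: 15, 45 min; longest is 45.

45 minutes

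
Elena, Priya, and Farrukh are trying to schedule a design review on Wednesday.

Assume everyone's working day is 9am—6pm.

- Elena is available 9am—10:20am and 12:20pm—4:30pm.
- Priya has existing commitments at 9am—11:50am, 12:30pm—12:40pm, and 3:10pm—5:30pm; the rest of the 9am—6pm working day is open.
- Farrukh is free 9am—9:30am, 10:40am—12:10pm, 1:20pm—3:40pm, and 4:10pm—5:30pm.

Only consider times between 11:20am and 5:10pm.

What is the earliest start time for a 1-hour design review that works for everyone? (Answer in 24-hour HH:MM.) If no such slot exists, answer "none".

13:20

Priya free within 09:00–18:00: 11:50–12:30, 12:40–15:10, 17:30–18:00.
Elena ∩ Priya: 12:20–12:30, 12:40–15:10.
Elena ∩ Priya ∩ Farrukh: 13:20–15:10.
Restricted to 11:20–17:10: 13:20–15:10.
Windows ≥ 60 min: 13:20–15:10.
Earliest such window starts at 13:20.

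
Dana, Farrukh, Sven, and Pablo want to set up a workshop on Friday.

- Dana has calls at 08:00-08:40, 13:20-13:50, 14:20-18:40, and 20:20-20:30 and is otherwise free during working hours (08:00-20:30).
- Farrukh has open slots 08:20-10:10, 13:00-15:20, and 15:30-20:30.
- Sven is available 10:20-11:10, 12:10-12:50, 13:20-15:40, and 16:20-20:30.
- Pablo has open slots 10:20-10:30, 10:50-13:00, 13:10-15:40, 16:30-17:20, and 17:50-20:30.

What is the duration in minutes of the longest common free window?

Dana free within 08:00–20:30: 08:40–13:20, 13:50–14:20, 18:40–20:20.
Dana ∩ Farrukh: 08:40–10:10, 13:00–13:20, 13:50–14:20, 18:40–20:20.
Dana ∩ Farrukh ∩ Sven: 13:50–14:20, 18:40–20:20.
Dana ∩ Farrukh ∩ Sven ∩ Pablo: 13:50–14:20, 18:40–20:20.
Common window lengths: 30, 100 min; longest is 100.

100 minutes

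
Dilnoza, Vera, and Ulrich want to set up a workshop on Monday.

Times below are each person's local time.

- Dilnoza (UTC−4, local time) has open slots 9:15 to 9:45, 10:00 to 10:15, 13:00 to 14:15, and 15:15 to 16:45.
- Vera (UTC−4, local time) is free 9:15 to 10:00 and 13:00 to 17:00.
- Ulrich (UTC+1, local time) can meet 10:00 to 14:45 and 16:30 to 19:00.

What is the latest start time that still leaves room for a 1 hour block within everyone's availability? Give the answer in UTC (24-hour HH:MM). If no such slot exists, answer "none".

Dilnoza → UTC: 13:15–13:45, 14:00–14:15, 17:00–18:15, 19:15–20:45.
Vera → UTC: 13:15–14:00, 17:00–21:00.
Ulrich → UTC: 09:00–13:45, 15:30–18:00.
Dilnoza ∩ Vera: 13:15–13:45, 17:00–18:15, 19:15–20:45.
Dilnoza ∩ Vera ∩ Ulrich: 13:15–13:45, 17:00–18:00.
Windows ≥ 60 min: 17:00–18:00.
Latest start in the last window 17:00–18:00 is 18:00 − 60 min = 17:00.

17:00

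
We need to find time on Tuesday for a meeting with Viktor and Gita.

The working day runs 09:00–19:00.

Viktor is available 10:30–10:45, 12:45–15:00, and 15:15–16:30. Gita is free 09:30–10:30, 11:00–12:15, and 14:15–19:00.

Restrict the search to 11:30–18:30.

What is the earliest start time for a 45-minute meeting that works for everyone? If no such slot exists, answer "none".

14:15

Viktor ∩ Gita: 14:15–15:00, 15:15–16:30.
Restricted to 11:30–18:30: 14:15–15:00, 15:15–16:30.
Windows ≥ 45 min: 14:15–15:00, 15:15–16:30.
Earliest such window starts at 14:15.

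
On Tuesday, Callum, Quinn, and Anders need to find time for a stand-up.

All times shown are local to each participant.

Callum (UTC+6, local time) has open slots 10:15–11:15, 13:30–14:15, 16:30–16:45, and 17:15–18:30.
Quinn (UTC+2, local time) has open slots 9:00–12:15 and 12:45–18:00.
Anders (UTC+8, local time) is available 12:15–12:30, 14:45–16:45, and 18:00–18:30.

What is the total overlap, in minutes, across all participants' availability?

Callum → UTC: 04:15–05:15, 07:30–08:15, 10:30–10:45, 11:15–12:30.
Quinn → UTC: 07:00–10:15, 10:45–16:00.
Anders → UTC: 04:15–04:30, 06:45–08:45, 10:00–10:30.
Callum ∩ Quinn: 07:30–08:15, 11:15–12:30.
Callum ∩ Quinn ∩ Anders: 07:30–08:15.
Total common minutes: 45.

45 minutes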